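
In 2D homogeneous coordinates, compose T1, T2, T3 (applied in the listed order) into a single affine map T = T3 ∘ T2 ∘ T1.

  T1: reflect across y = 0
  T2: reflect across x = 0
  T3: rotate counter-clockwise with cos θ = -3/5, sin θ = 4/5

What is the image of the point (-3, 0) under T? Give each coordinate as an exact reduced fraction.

T1 reflect across y = 0: (-3, 0) → (-3, 0)
T2 reflect across x = 0: (-3, 0) → (3, 0)
T3 rotate counter-clockwise with cos θ = -3/5, sin θ = 4/5: (3, 0) → (-9/5, 12/5)

T(p) = (-9/5, 12/5)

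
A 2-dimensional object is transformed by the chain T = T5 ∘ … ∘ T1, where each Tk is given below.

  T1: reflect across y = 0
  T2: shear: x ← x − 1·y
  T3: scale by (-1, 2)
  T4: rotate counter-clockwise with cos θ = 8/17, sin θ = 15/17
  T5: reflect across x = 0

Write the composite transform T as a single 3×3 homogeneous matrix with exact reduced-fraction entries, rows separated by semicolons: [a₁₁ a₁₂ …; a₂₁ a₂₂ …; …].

T = [8/17 -22/17 0; -15/17 -31/17 0; 0 0 1]

T1 = [1 0 0; 0 -1 0; 0 0 1]
T2·T1 = [1 1 0; 0 -1 0; 0 0 1]
T3·…·T1 = [-1 -1 0; 0 -2 0; 0 0 1]
T4·…·T1 = [-8/17 22/17 0; -15/17 -31/17 0; 0 0 1]
T5·…·T1 = [8/17 -22/17 0; -15/17 -31/17 0; 0 0 1]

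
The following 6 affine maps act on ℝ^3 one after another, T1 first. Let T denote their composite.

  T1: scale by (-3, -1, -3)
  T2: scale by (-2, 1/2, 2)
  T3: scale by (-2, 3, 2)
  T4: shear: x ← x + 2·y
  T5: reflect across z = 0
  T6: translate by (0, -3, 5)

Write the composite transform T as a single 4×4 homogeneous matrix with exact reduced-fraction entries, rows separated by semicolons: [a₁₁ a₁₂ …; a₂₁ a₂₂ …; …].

T = [-12 -3 0 0; 0 -3/2 0 -3; 0 0 12 5; 0 0 0 1]

T1 = [-3 0 0 0; 0 -1 0 0; 0 0 -3 0; 0 0 0 1]
T2·T1 = [6 0 0 0; 0 -1/2 0 0; 0 0 -6 0; 0 0 0 1]
T3·…·T1 = [-12 0 0 0; 0 -3/2 0 0; 0 0 -12 0; 0 0 0 1]
T4·…·T1 = [-12 -3 0 0; 0 -3/2 0 0; 0 0 -12 0; 0 0 0 1]
T5·…·T1 = [-12 -3 0 0; 0 -3/2 0 0; 0 0 12 0; 0 0 0 1]
T6·…·T1 = [-12 -3 0 0; 0 -3/2 0 -3; 0 0 12 5; 0 0 0 1]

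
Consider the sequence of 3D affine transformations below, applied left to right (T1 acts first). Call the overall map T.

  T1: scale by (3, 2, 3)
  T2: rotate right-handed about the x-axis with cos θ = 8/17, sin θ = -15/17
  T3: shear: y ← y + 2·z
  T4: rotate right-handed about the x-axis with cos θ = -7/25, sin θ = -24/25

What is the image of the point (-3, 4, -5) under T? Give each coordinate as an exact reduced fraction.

T1 scale by (3, 2, 3): (-3, 4, -5) → (-9, 8, -15)
T2 rotate right-handed about the x-axis with cos θ = 8/17, sin θ = -15/17: (-9, 8, -15) → (-9, -161/17, -240/17)
T3 shear: y ← y + 2·z: (-9, -161/17, -240/17) → (-9, -641/17, -240/17)
T4 rotate right-handed about the x-axis with cos θ = -7/25, sin θ = -24/25: (-9, -641/17, -240/17) → (-9, -1273/425, 17064/425)

T(p) = (-9, -1273/425, 17064/425)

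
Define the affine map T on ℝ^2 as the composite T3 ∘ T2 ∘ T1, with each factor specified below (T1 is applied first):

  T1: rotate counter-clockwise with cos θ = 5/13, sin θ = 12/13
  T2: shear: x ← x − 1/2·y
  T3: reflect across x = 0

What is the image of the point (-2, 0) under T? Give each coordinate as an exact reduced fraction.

T(p) = (-2/13, -24/13)

T1 rotate counter-clockwise with cos θ = 5/13, sin θ = 12/13: (-2, 0) → (-10/13, -24/13)
T2 shear: x ← x − 1/2·y: (-10/13, -24/13) → (2/13, -24/13)
T3 reflect across x = 0: (2/13, -24/13) → (-2/13, -24/13)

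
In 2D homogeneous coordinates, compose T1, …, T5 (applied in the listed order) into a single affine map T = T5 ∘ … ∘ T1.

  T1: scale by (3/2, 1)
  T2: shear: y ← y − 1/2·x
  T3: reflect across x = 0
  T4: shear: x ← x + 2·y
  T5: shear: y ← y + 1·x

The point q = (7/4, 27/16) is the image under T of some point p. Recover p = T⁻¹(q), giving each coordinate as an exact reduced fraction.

p = (-5/4, -1)

T1 = [3/2 0 0; 0 1 0; 0 0 1]
T2·T1 = [3/2 0 0; -3/4 1 0; 0 0 1]
T3·…·T1 = [-3/2 0 0; -3/4 1 0; 0 0 1]
T4·…·T1 = [-3 2 0; -3/4 1 0; 0 0 1]
T5·…·T1 = [-3 2 0; -15/4 3 0; 0 0 1]
det M = -3/2; M⁻¹ = [-2 4/3 0; -5/2 2 0; 0 0 1]
M⁻¹ · (7/4, 27/16)ᵀ = (-5/4, -1)ᵀ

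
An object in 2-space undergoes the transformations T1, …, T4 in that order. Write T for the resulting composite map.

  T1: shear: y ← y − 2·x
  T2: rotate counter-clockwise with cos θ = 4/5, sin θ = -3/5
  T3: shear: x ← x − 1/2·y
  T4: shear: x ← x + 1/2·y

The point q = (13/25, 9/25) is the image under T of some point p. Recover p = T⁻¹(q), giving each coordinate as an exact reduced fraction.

T1 = [1 0 0; -2 1 0; 0 0 1]
T2·T1 = [-2/5 3/5 0; -11/5 4/5 0; 0 0 1]
T3·…·T1 = [7/10 1/5 0; -11/5 4/5 0; 0 0 1]
T4·…·T1 = [-2/5 3/5 0; -11/5 4/5 0; 0 0 1]
det M = 1; M⁻¹ = [4/5 -3/5 0; 11/5 -2/5 0; 0 0 1]
M⁻¹ · (13/25, 9/25)ᵀ = (1/5, 1)ᵀ

p = (1/5, 1)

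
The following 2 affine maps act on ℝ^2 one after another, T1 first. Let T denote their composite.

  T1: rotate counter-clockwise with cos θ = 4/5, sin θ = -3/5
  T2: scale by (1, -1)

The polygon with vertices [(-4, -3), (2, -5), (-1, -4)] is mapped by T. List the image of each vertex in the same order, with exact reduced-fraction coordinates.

T1 rotate counter-clockwise with cos θ = 4/5, sin θ = -3/5: (-4, -3) → (-5, 0); (2, -5) → (-7/5, -26/5); (-1, -4) → (-16/5, -13/5)
T2 scale by (1, -1): (-5, 0) → (-5, 0); (-7/5, -26/5) → (-7/5, 26/5); (-16/5, -13/5) → (-16/5, 13/5)

image vertices: (-5, 0), (-7/5, 26/5), (-16/5, 13/5)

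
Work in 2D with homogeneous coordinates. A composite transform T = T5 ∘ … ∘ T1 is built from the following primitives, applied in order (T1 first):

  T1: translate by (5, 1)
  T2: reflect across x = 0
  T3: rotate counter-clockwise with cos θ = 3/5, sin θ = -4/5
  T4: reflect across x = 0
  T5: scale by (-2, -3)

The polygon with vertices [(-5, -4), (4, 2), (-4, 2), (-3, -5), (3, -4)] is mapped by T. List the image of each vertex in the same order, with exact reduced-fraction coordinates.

T1 translate by (5, 1): (-5, -4) → (0, -3); (4, 2) → (9, 3); (-4, 2) → (1, 3); (-3, -5) → (2, -4); (3, -4) → (8, -3)
T2 reflect across x = 0: (0, -3) → (0, -3); (9, 3) → (-9, 3); (1, 3) → (-1, 3); (2, -4) → (-2, -4); (8, -3) → (-8, -3)
T3 rotate counter-clockwise with cos θ = 3/5, sin θ = -4/5: (0, -3) → (-12/5, -9/5); (-9, 3) → (-3, 9); (-1, 3) → (9/5, 13/5); (-2, -4) → (-22/5, -4/5); (-8, -3) → (-36/5, 23/5)
T4 reflect across x = 0: (-12/5, -9/5) → (12/5, -9/5); (-3, 9) → (3, 9); (9/5, 13/5) → (-9/5, 13/5); (-22/5, -4/5) → (22/5, -4/5); (-36/5, 23/5) → (36/5, 23/5)
T5 scale by (-2, -3): (12/5, -9/5) → (-24/5, 27/5); (3, 9) → (-6, -27); (-9/5, 13/5) → (18/5, -39/5); (22/5, -4/5) → (-44/5, 12/5); (36/5, 23/5) → (-72/5, -69/5)

image vertices: (-24/5, 27/5), (-6, -27), (18/5, -39/5), (-44/5, 12/5), (-72/5, -69/5)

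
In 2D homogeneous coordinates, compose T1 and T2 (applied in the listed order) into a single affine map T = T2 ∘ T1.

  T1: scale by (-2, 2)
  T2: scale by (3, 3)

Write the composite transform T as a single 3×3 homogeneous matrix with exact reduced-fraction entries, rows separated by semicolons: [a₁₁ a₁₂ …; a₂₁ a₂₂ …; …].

T = [-6 0 0; 0 6 0; 0 0 1]

T1 = [-2 0 0; 0 2 0; 0 0 1]
T2·T1 = [-6 0 0; 0 6 0; 0 0 1]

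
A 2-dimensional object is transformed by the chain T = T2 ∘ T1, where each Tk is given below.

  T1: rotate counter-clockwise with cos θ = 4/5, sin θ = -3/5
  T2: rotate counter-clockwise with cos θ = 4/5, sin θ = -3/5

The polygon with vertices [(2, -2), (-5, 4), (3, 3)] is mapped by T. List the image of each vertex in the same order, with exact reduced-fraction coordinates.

T1 rotate counter-clockwise with cos θ = 4/5, sin θ = -3/5: (2, -2) → (2/5, -14/5); (-5, 4) → (-8/5, 31/5); (3, 3) → (21/5, 3/5)
T2 rotate counter-clockwise with cos θ = 4/5, sin θ = -3/5: (2/5, -14/5) → (-34/25, -62/25); (-8/5, 31/5) → (61/25, 148/25); (21/5, 3/5) → (93/25, -51/25)

image vertices: (-34/25, -62/25), (61/25, 148/25), (93/25, -51/25)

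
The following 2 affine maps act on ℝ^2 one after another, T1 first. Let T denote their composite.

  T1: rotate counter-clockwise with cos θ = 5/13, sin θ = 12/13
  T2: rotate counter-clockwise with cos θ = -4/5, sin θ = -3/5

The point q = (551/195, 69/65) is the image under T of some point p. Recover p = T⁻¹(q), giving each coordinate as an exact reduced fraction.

p = (-1/3, 3)

T1 = [5/13 -12/13 0; 12/13 5/13 0; 0 0 1]
T2·T1 = [16/65 63/65 0; -63/65 16/65 0; 0 0 1]
det M = 1; M⁻¹ = [16/65 -63/65 0; 63/65 16/65 0; 0 0 1]
M⁻¹ · (551/195, 69/65)ᵀ = (-1/3, 3)ᵀ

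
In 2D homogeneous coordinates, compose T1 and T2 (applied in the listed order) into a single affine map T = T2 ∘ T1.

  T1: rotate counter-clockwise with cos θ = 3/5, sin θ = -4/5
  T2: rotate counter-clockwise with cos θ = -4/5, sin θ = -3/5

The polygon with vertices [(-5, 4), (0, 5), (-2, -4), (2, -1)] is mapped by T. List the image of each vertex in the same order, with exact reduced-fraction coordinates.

T1 rotate counter-clockwise with cos θ = 3/5, sin θ = -4/5: (-5, 4) → (1/5, 32/5); (0, 5) → (4, 3); (-2, -4) → (-22/5, -4/5); (2, -1) → (2/5, -11/5)
T2 rotate counter-clockwise with cos θ = -4/5, sin θ = -3/5: (1/5, 32/5) → (92/25, -131/25); (4, 3) → (-7/5, -24/5); (-22/5, -4/5) → (76/25, 82/25); (2/5, -11/5) → (-41/25, 38/25)

image vertices: (92/25, -131/25), (-7/5, -24/5), (76/25, 82/25), (-41/25, 38/25)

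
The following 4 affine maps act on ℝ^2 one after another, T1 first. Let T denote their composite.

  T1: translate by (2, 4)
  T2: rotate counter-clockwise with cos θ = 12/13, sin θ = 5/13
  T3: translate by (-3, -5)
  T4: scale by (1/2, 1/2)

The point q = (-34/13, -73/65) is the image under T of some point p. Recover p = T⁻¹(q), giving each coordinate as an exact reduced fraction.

p = (-3, -3/5)

T1 = [1 0 2; 0 1 4; 0 0 1]
T2·T1 = [12/13 -5/13 4/13; 5/13 12/13 58/13; 0 0 1]
T3·…·T1 = [12/13 -5/13 -35/13; 5/13 12/13 -7/13; 0 0 1]
T4·…·T1 = [6/13 -5/26 -35/26; 5/26 6/13 -7/26; 0 0 1]
det M = 1/4; M⁻¹ = [24/13 10/13 35/13; -10/13 24/13 -7/13; 0 0 1]
M⁻¹ · (-34/13, -73/65)ᵀ = (-3, -3/5)ᵀ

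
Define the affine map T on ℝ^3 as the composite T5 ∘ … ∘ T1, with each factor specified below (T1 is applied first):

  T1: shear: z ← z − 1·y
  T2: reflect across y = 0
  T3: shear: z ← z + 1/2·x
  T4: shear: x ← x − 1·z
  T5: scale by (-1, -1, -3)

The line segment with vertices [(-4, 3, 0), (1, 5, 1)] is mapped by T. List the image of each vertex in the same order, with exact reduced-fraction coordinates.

image vertices: (-1, 3, 15), (-9/2, 5, 21/2)

T1 shear: z ← z − 1·y: (-4, 3, 0) → (-4, 3, -3); (1, 5, 1) → (1, 5, -4)
T2 reflect across y = 0: (-4, 3, -3) → (-4, -3, -3); (1, 5, -4) → (1, -5, -4)
T3 shear: z ← z + 1/2·x: (-4, -3, -3) → (-4, -3, -5); (1, -5, -4) → (1, -5, -7/2)
T4 shear: x ← x − 1·z: (-4, -3, -5) → (1, -3, -5); (1, -5, -7/2) → (9/2, -5, -7/2)
T5 scale by (-1, -1, -3): (1, -3, -5) → (-1, 3, 15); (9/2, -5, -7/2) → (-9/2, 5, 21/2)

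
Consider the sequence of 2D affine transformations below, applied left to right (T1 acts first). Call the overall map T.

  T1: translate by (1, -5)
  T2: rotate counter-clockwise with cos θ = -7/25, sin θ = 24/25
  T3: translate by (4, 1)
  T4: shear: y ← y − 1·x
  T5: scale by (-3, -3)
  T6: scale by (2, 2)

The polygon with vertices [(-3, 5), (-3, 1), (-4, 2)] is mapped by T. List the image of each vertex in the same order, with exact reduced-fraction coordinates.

T1 translate by (1, -5): (-3, 5) → (-2, 0); (-3, 1) → (-2, -4); (-4, 2) → (-3, -3)
T2 rotate counter-clockwise with cos θ = -7/25, sin θ = 24/25: (-2, 0) → (14/25, -48/25); (-2, -4) → (22/5, -4/5); (-3, -3) → (93/25, -51/25)
T3 translate by (4, 1): (14/25, -48/25) → (114/25, -23/25); (22/5, -4/5) → (42/5, 1/5); (93/25, -51/25) → (193/25, -26/25)
T4 shear: y ← y − 1·x: (114/25, -23/25) → (114/25, -137/25); (42/5, 1/5) → (42/5, -41/5); (193/25, -26/25) → (193/25, -219/25)
T5 scale by (-3, -3): (114/25, -137/25) → (-342/25, 411/25); (42/5, -41/5) → (-126/5, 123/5); (193/25, -219/25) → (-579/25, 657/25)
T6 scale by (2, 2): (-342/25, 411/25) → (-684/25, 822/25); (-126/5, 123/5) → (-252/5, 246/5); (-579/25, 657/25) → (-1158/25, 1314/25)

image vertices: (-684/25, 822/25), (-252/5, 246/5), (-1158/25, 1314/25)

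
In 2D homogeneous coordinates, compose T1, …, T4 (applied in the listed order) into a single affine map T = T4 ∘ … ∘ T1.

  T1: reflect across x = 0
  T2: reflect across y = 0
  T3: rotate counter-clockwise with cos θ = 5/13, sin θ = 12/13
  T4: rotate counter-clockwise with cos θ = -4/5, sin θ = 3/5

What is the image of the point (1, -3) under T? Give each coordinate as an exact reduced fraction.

T1 reflect across x = 0: (1, -3) → (-1, -3)
T2 reflect across y = 0: (-1, -3) → (-1, 3)
T3 rotate counter-clockwise with cos θ = 5/13, sin θ = 12/13: (-1, 3) → (-41/13, 3/13)
T4 rotate counter-clockwise with cos θ = -4/5, sin θ = 3/5: (-41/13, 3/13) → (31/13, -27/13)

T(p) = (31/13, -27/13)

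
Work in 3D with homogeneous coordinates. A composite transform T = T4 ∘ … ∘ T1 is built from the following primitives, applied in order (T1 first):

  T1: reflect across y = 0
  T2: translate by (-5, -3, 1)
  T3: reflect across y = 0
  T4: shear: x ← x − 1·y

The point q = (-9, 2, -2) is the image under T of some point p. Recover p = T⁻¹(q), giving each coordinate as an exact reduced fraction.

T1 = [1 0 0 0; 0 -1 0 0; 0 0 1 0; 0 0 0 1]
T2·T1 = [1 0 0 -5; 0 -1 0 -3; 0 0 1 1; 0 0 0 1]
T3·…·T1 = [1 0 0 -5; 0 1 0 3; 0 0 1 1; 0 0 0 1]
T4·…·T1 = [1 -1 0 -8; 0 1 0 3; 0 0 1 1; 0 0 0 1]
det M = 1; M⁻¹ = [1 1 0 5; 0 1 0 -3; 0 0 1 -1; 0 0 0 1]
M⁻¹ · (-9, 2, -2)ᵀ = (-2, -1, -3)ᵀ

p = (-2, -1, -3)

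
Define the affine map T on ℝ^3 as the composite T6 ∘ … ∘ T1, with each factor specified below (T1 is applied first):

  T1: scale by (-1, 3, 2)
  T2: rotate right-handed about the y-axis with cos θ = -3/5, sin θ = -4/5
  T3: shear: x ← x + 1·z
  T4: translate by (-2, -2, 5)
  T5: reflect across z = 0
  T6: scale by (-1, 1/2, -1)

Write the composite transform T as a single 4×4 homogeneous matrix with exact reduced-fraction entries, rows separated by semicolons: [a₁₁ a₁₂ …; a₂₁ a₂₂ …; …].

T = [1/5 0 14/5 2; 0 3/2 0 -1; -4/5 0 -6/5 5; 0 0 0 1]

T1 = [-1 0 0 0; 0 3 0 0; 0 0 2 0; 0 0 0 1]
T2·T1 = [3/5 0 -8/5 0; 0 3 0 0; -4/5 0 -6/5 0; 0 0 0 1]
T3·…·T1 = [-1/5 0 -14/5 0; 0 3 0 0; -4/5 0 -6/5 0; 0 0 0 1]
T4·…·T1 = [-1/5 0 -14/5 -2; 0 3 0 -2; -4/5 0 -6/5 5; 0 0 0 1]
T5·…·T1 = [-1/5 0 -14/5 -2; 0 3 0 -2; 4/5 0 6/5 -5; 0 0 0 1]
T6·…·T1 = [1/5 0 14/5 2; 0 3/2 0 -1; -4/5 0 -6/5 5; 0 0 0 1]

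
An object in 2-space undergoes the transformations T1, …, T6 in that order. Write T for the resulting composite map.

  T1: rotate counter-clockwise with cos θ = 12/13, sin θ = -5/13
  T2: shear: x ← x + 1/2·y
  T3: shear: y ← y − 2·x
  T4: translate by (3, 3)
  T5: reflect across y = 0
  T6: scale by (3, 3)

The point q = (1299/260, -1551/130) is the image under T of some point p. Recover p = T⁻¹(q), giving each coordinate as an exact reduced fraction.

T1 = [12/13 5/13 0; -5/13 12/13 0; 0 0 1]
T2·T1 = [19/26 11/13 0; -5/13 12/13 0; 0 0 1]
T3·…·T1 = [19/26 11/13 0; -24/13 -10/13 0; 0 0 1]
T4·…·T1 = [19/26 11/13 3; -24/13 -10/13 3; 0 0 1]
T5·…·T1 = [19/26 11/13 3; 24/13 10/13 -3; 0 0 1]
T6·…·T1 = [57/26 33/13 9; 72/13 30/13 -9; 0 0 1]
det M = -9; M⁻¹ = [-10/39 11/39 63/13; 8/13 -19/78 -201/26; 0 0 1]
M⁻¹ · (1299/260, -1551/130)ᵀ = (1/5, -7/4)ᵀ

p = (1/5, -7/4)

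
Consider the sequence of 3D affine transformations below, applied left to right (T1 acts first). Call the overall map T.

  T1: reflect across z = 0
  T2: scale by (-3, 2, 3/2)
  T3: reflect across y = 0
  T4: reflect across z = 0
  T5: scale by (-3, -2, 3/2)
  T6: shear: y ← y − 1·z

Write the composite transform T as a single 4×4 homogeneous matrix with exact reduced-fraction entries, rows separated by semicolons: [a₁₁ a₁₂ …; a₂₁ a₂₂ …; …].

T1 = [1 0 0 0; 0 1 0 0; 0 0 -1 0; 0 0 0 1]
T2·T1 = [-3 0 0 0; 0 2 0 0; 0 0 -3/2 0; 0 0 0 1]
T3·…·T1 = [-3 0 0 0; 0 -2 0 0; 0 0 -3/2 0; 0 0 0 1]
T4·…·T1 = [-3 0 0 0; 0 -2 0 0; 0 0 3/2 0; 0 0 0 1]
T5·…·T1 = [9 0 0 0; 0 4 0 0; 0 0 9/4 0; 0 0 0 1]
T6·…·T1 = [9 0 0 0; 0 4 -9/4 0; 0 0 9/4 0; 0 0 0 1]

T = [9 0 0 0; 0 4 -9/4 0; 0 0 9/4 0; 0 0 0 1]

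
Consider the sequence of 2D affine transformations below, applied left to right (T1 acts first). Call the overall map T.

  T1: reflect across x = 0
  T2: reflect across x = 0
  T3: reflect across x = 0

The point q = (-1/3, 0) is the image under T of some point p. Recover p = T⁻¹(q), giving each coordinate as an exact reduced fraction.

p = (1/3, 0)

T1 = [-1 0 0; 0 1 0; 0 0 1]
T2·T1 = [1 0 0; 0 1 0; 0 0 1]
T3·…·T1 = [-1 0 0; 0 1 0; 0 0 1]
det M = -1; M⁻¹ = [-1 0 0; 0 1 0; 0 0 1]
M⁻¹ · (-1/3, 0)ᵀ = (1/3, 0)ᵀ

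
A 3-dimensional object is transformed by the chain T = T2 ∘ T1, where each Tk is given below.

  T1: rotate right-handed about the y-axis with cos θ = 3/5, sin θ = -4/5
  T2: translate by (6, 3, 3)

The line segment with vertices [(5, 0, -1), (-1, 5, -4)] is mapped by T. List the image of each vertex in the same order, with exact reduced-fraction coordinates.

T1 rotate right-handed about the y-axis with cos θ = 3/5, sin θ = -4/5: (5, 0, -1) → (19/5, 0, 17/5); (-1, 5, -4) → (13/5, 5, -16/5)
T2 translate by (6, 3, 3): (19/5, 0, 17/5) → (49/5, 3, 32/5); (13/5, 5, -16/5) → (43/5, 8, -1/5)

image vertices: (49/5, 3, 32/5), (43/5, 8, -1/5)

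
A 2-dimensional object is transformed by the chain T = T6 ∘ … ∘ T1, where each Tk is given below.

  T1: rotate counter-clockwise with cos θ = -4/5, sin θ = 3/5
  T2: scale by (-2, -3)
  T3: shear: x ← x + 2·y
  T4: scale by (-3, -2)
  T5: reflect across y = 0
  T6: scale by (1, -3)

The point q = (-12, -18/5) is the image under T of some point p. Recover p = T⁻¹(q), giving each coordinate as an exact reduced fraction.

p = (1, 1)

T1 = [-4/5 -3/5 0; 3/5 -4/5 0; 0 0 1]
T2·T1 = [8/5 6/5 0; -9/5 12/5 0; 0 0 1]
T3·…·T1 = [-2 6 0; -9/5 12/5 0; 0 0 1]
T4·…·T1 = [6 -18 0; 18/5 -24/5 0; 0 0 1]
T5·…·T1 = [6 -18 0; -18/5 24/5 0; 0 0 1]
T6·…·T1 = [6 -18 0; 54/5 -72/5 0; 0 0 1]
det M = 108; M⁻¹ = [-2/15 1/6 0; -1/10 1/18 0; 0 0 1]
M⁻¹ · (-12, -18/5)ᵀ = (1, 1)ᵀ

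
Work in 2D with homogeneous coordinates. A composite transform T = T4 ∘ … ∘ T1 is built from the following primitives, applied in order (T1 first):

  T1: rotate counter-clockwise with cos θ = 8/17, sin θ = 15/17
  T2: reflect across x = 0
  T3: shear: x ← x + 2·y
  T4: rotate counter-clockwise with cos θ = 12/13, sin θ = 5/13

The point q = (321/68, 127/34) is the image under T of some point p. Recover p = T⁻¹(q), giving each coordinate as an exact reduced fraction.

T1 = [8/17 -15/17 0; 15/17 8/17 0; 0 0 1]
T2·T1 = [-8/17 15/17 0; 15/17 8/17 0; 0 0 1]
T3·…·T1 = [22/17 31/17 0; 15/17 8/17 0; 0 0 1]
T4·…·T1 = [189/221 332/221 0; 290/221 251/221 0; 0 0 1]
det M = -1; M⁻¹ = [-251/221 332/221 0; 290/221 -189/221 0; 0 0 1]
M⁻¹ · (321/68, 127/34)ᵀ = (1/4, 3)ᵀ

p = (1/4, 3)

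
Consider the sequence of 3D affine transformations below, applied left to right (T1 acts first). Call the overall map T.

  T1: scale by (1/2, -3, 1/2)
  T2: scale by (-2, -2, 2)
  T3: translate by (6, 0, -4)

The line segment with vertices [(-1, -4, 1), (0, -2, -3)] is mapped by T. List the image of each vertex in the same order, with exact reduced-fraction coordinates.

T1 scale by (1/2, -3, 1/2): (-1, -4, 1) → (-1/2, 12, 1/2); (0, -2, -3) → (0, 6, -3/2)
T2 scale by (-2, -2, 2): (-1/2, 12, 1/2) → (1, -24, 1); (0, 6, -3/2) → (0, -12, -3)
T3 translate by (6, 0, -4): (1, -24, 1) → (7, -24, -3); (0, -12, -3) → (6, -12, -7)

image vertices: (7, -24, -3), (6, -12, -7)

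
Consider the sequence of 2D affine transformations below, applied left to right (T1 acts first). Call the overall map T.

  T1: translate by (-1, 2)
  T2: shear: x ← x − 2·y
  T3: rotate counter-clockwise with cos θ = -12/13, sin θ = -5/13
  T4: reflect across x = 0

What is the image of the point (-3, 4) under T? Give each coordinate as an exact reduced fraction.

T1 translate by (-1, 2): (-3, 4) → (-4, 6)
T2 shear: x ← x − 2·y: (-4, 6) → (-16, 6)
T3 rotate counter-clockwise with cos θ = -12/13, sin θ = -5/13: (-16, 6) → (222/13, 8/13)
T4 reflect across x = 0: (222/13, 8/13) → (-222/13, 8/13)

T(p) = (-222/13, 8/13)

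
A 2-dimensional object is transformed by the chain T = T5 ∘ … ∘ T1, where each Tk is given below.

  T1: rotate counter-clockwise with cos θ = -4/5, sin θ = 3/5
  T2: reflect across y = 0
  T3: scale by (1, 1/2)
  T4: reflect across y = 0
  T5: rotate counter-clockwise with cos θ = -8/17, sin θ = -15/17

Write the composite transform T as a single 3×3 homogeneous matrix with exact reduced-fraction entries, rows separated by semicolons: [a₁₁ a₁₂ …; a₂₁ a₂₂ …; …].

T1 = [-4/5 -3/5 0; 3/5 -4/5 0; 0 0 1]
T2·T1 = [-4/5 -3/5 0; -3/5 4/5 0; 0 0 1]
T3·…·T1 = [-4/5 -3/5 0; -3/10 2/5 0; 0 0 1]
T4·…·T1 = [-4/5 -3/5 0; 3/10 -2/5 0; 0 0 1]
T5·…·T1 = [109/170 -6/85 0; 48/85 61/85 0; 0 0 1]

T = [109/170 -6/85 0; 48/85 61/85 0; 0 0 1]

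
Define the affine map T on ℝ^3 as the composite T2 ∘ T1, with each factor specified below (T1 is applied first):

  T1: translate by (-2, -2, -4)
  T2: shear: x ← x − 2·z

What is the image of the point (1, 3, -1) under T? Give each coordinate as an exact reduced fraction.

T(p) = (9, 1, -5)

T1 translate by (-2, -2, -4): (1, 3, -1) → (-1, 1, -5)
T2 shear: x ← x − 2·z: (-1, 1, -5) → (9, 1, -5)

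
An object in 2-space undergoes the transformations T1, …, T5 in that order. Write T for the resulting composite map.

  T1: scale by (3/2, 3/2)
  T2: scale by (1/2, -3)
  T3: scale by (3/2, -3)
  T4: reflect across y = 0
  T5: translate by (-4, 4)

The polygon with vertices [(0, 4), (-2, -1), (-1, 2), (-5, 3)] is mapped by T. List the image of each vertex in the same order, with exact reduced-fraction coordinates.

T1 scale by (3/2, 3/2): (0, 4) → (0, 6); (-2, -1) → (-3, -3/2); (-1, 2) → (-3/2, 3); (-5, 3) → (-15/2, 9/2)
T2 scale by (1/2, -3): (0, 6) → (0, -18); (-3, -3/2) → (-3/2, 9/2); (-3/2, 3) → (-3/4, -9); (-15/2, 9/2) → (-15/4, -27/2)
T3 scale by (3/2, -3): (0, -18) → (0, 54); (-3/2, 9/2) → (-9/4, -27/2); (-3/4, -9) → (-9/8, 27); (-15/4, -27/2) → (-45/8, 81/2)
T4 reflect across y = 0: (0, 54) → (0, -54); (-9/4, -27/2) → (-9/4, 27/2); (-9/8, 27) → (-9/8, -27); (-45/8, 81/2) → (-45/8, -81/2)
T5 translate by (-4, 4): (0, -54) → (-4, -50); (-9/4, 27/2) → (-25/4, 35/2); (-9/8, -27) → (-41/8, -23); (-45/8, -81/2) → (-77/8, -73/2)

image vertices: (-4, -50), (-25/4, 35/2), (-41/8, -23), (-77/8, -73/2)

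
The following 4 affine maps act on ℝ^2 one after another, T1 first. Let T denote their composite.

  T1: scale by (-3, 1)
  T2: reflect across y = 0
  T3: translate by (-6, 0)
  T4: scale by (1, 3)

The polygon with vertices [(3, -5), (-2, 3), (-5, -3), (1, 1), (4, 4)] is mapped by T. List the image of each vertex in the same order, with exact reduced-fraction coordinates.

T1 scale by (-3, 1): (3, -5) → (-9, -5); (-2, 3) → (6, 3); (-5, -3) → (15, -3); (1, 1) → (-3, 1); (4, 4) → (-12, 4)
T2 reflect across y = 0: (-9, -5) → (-9, 5); (6, 3) → (6, -3); (15, -3) → (15, 3); (-3, 1) → (-3, -1); (-12, 4) → (-12, -4)
T3 translate by (-6, 0): (-9, 5) → (-15, 5); (6, -3) → (0, -3); (15, 3) → (9, 3); (-3, -1) → (-9, -1); (-12, -4) → (-18, -4)
T4 scale by (1, 3): (-15, 5) → (-15, 15); (0, -3) → (0, -9); (9, 3) → (9, 9); (-9, -1) → (-9, -3); (-18, -4) → (-18, -12)

image vertices: (-15, 15), (0, -9), (9, 9), (-9, -3), (-18, -12)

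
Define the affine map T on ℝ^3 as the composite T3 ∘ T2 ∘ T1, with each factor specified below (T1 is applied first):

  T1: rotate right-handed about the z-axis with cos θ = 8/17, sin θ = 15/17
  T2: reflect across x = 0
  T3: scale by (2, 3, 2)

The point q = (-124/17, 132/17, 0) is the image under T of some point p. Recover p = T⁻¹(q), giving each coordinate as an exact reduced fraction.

p = (4, -2, 0)

T1 = [8/17 -15/17 0 0; 15/17 8/17 0 0; 0 0 1 0; 0 0 0 1]
T2·T1 = [-8/17 15/17 0 0; 15/17 8/17 0 0; 0 0 1 0; 0 0 0 1]
T3·…·T1 = [-16/17 30/17 0 0; 45/17 24/17 0 0; 0 0 2 0; 0 0 0 1]
det M = -12; M⁻¹ = [-4/17 5/17 0 0; 15/34 8/51 0 0; 0 0 1/2 0; 0 0 0 1]
M⁻¹ · (-124/17, 132/17, 0)ᵀ = (4, -2, 0)ᵀ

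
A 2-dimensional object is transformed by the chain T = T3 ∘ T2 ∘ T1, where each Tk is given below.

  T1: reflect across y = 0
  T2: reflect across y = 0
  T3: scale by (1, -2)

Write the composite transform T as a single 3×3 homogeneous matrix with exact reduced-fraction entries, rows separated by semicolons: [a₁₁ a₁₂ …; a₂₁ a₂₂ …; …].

T1 = [1 0 0; 0 -1 0; 0 0 1]
T2·T1 = [1 0 0; 0 1 0; 0 0 1]
T3·…·T1 = [1 0 0; 0 -2 0; 0 0 1]

T = [1 0 0; 0 -2 0; 0 0 1]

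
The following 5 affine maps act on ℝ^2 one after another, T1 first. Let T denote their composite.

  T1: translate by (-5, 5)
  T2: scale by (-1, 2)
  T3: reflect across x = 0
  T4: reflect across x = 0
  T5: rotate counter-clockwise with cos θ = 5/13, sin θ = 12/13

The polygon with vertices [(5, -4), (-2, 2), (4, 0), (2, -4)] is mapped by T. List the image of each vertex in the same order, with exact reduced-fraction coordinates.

image vertices: (-24/13, 10/13), (-133/13, 154/13), (-115/13, 62/13), (-9/13, 46/13)

T1 translate by (-5, 5): (5, -4) → (0, 1); (-2, 2) → (-7, 7); (4, 0) → (-1, 5); (2, -4) → (-3, 1)
T2 scale by (-1, 2): (0, 1) → (0, 2); (-7, 7) → (7, 14); (-1, 5) → (1, 10); (-3, 1) → (3, 2)
T3 reflect across x = 0: (0, 2) → (0, 2); (7, 14) → (-7, 14); (1, 10) → (-1, 10); (3, 2) → (-3, 2)
T4 reflect across x = 0: (0, 2) → (0, 2); (-7, 14) → (7, 14); (-1, 10) → (1, 10); (-3, 2) → (3, 2)
T5 rotate counter-clockwise with cos θ = 5/13, sin θ = 12/13: (0, 2) → (-24/13, 10/13); (7, 14) → (-133/13, 154/13); (1, 10) → (-115/13, 62/13); (3, 2) → (-9/13, 46/13)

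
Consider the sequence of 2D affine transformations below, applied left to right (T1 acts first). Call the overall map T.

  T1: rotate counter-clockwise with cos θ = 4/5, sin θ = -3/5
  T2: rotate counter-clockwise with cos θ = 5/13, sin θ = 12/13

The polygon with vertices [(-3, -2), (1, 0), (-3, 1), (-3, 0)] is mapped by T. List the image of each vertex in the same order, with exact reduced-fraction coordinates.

image vertices: (-102/65, -211/65), (56/65, 33/65), (-201/65, -43/65), (-168/65, -99/65)

T1 rotate counter-clockwise with cos θ = 4/5, sin θ = -3/5: (-3, -2) → (-18/5, 1/5); (1, 0) → (4/5, -3/5); (-3, 1) → (-9/5, 13/5); (-3, 0) → (-12/5, 9/5)
T2 rotate counter-clockwise with cos θ = 5/13, sin θ = 12/13: (-18/5, 1/5) → (-102/65, -211/65); (4/5, -3/5) → (56/65, 33/65); (-9/5, 13/5) → (-201/65, -43/65); (-12/5, 9/5) → (-168/65, -99/65)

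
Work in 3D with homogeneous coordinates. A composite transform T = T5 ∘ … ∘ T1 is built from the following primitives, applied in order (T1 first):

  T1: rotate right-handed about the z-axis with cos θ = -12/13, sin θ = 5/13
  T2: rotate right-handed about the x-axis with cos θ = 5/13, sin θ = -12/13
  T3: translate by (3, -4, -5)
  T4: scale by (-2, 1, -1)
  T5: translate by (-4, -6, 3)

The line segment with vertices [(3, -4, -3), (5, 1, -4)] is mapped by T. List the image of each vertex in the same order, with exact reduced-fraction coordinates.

T1 rotate right-handed about the z-axis with cos θ = -12/13, sin θ = 5/13: (3, -4, -3) → (-16/13, 63/13, -3); (5, 1, -4) → (-5, 1, -4)
T2 rotate right-handed about the x-axis with cos θ = 5/13, sin θ = -12/13: (-16/13, 63/13, -3) → (-16/13, -153/169, -951/169); (-5, 1, -4) → (-5, -43/13, -32/13)
T3 translate by (3, -4, -5): (-16/13, -153/169, -951/169) → (23/13, -829/169, -1796/169); (-5, -43/13, -32/13) → (-2, -95/13, -97/13)
T4 scale by (-2, 1, -1): (23/13, -829/169, -1796/169) → (-46/13, -829/169, 1796/169); (-2, -95/13, -97/13) → (4, -95/13, 97/13)
T5 translate by (-4, -6, 3): (-46/13, -829/169, 1796/169) → (-98/13, -1843/169, 2303/169); (4, -95/13, 97/13) → (0, -173/13, 136/13)

image vertices: (-98/13, -1843/169, 2303/169), (0, -173/13, 136/13)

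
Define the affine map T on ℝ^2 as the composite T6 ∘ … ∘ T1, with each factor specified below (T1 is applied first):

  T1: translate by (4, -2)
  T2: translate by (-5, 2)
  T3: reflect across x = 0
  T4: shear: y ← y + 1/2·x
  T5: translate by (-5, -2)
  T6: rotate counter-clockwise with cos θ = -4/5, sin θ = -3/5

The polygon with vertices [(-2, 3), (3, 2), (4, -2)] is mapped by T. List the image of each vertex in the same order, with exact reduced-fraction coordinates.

T1 translate by (4, -2): (-2, 3) → (2, 1); (3, 2) → (7, 0); (4, -2) → (8, -4)
T2 translate by (-5, 2): (2, 1) → (-3, 3); (7, 0) → (2, 2); (8, -4) → (3, -2)
T3 reflect across x = 0: (-3, 3) → (3, 3); (2, 2) → (-2, 2); (3, -2) → (-3, -2)
T4 shear: y ← y + 1/2·x: (3, 3) → (3, 9/2); (-2, 2) → (-2, 1); (-3, -2) → (-3, -7/2)
T5 translate by (-5, -2): (3, 9/2) → (-2, 5/2); (-2, 1) → (-7, -1); (-3, -7/2) → (-8, -11/2)
T6 rotate counter-clockwise with cos θ = -4/5, sin θ = -3/5: (-2, 5/2) → (31/10, -4/5); (-7, -1) → (5, 5); (-8, -11/2) → (31/10, 46/5)

image vertices: (31/10, -4/5), (5, 5), (31/10, 46/5)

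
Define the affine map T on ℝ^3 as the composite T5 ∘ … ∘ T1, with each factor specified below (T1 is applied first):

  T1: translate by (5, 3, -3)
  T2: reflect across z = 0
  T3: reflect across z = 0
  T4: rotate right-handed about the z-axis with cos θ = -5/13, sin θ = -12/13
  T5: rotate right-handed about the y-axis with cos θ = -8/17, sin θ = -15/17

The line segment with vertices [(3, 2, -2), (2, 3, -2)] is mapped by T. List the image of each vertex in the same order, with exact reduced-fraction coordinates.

image vertices: (815/221, -121/13, 820/221), (679/221, -114/13, 1075/221)

T1 translate by (5, 3, -3): (3, 2, -2) → (8, 5, -5); (2, 3, -2) → (7, 6, -5)
T2 reflect across z = 0: (8, 5, -5) → (8, 5, 5); (7, 6, -5) → (7, 6, 5)
T3 reflect across z = 0: (8, 5, 5) → (8, 5, -5); (7, 6, 5) → (7, 6, -5)
T4 rotate right-handed about the z-axis with cos θ = -5/13, sin θ = -12/13: (8, 5, -5) → (20/13, -121/13, -5); (7, 6, -5) → (37/13, -114/13, -5)
T5 rotate right-handed about the y-axis with cos θ = -8/17, sin θ = -15/17: (20/13, -121/13, -5) → (815/221, -121/13, 820/221); (37/13, -114/13, -5) → (679/221, -114/13, 1075/221)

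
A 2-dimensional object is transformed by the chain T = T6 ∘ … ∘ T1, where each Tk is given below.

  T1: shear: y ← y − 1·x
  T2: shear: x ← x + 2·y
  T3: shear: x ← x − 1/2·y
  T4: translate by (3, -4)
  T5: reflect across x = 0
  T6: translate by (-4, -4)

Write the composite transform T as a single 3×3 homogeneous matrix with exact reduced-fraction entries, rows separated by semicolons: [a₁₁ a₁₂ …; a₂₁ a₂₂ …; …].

T1 = [1 0 0; -1 1 0; 0 0 1]
T2·T1 = [-1 2 0; -1 1 0; 0 0 1]
T3·…·T1 = [-1/2 3/2 0; -1 1 0; 0 0 1]
T4·…·T1 = [-1/2 3/2 3; -1 1 -4; 0 0 1]
T5·…·T1 = [1/2 -3/2 -3; -1 1 -4; 0 0 1]
T6·…·T1 = [1/2 -3/2 -7; -1 1 -8; 0 0 1]

T = [1/2 -3/2 -7; -1 1 -8; 0 0 1]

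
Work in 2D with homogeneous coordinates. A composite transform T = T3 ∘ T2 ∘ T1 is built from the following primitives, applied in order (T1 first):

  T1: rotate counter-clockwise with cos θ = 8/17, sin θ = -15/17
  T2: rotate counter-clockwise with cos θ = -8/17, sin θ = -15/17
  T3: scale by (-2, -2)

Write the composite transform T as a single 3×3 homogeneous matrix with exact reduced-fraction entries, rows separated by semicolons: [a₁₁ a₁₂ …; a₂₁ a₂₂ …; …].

T1 = [8/17 15/17 0; -15/17 8/17 0; 0 0 1]
T2·T1 = [-1 0 0; 0 -1 0; 0 0 1]
T3·…·T1 = [2 0 0; 0 2 0; 0 0 1]

T = [2 0 0; 0 2 0; 0 0 1]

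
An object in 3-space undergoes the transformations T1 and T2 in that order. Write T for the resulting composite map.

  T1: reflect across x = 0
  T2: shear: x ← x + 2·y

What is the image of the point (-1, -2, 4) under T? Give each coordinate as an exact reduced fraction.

T(p) = (-3, -2, 4)

T1 reflect across x = 0: (-1, -2, 4) → (1, -2, 4)
T2 shear: x ← x + 2·y: (1, -2, 4) → (-3, -2, 4)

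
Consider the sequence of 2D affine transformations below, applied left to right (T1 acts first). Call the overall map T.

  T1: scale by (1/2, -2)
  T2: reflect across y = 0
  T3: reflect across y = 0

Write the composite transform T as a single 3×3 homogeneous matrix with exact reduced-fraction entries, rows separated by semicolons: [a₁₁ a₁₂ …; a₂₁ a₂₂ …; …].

T = [1/2 0 0; 0 -2 0; 0 0 1]

T1 = [1/2 0 0; 0 -2 0; 0 0 1]
T2·T1 = [1/2 0 0; 0 2 0; 0 0 1]
T3·…·T1 = [1/2 0 0; 0 -2 0; 0 0 1]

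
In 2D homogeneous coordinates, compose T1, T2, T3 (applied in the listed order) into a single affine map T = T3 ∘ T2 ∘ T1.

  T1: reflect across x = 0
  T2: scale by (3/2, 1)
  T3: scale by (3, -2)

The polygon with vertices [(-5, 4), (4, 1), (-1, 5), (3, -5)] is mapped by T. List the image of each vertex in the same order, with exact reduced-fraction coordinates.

T1 reflect across x = 0: (-5, 4) → (5, 4); (4, 1) → (-4, 1); (-1, 5) → (1, 5); (3, -5) → (-3, -5)
T2 scale by (3/2, 1): (5, 4) → (15/2, 4); (-4, 1) → (-6, 1); (1, 5) → (3/2, 5); (-3, -5) → (-9/2, -5)
T3 scale by (3, -2): (15/2, 4) → (45/2, -8); (-6, 1) → (-18, -2); (3/2, 5) → (9/2, -10); (-9/2, -5) → (-27/2, 10)

image vertices: (45/2, -8), (-18, -2), (9/2, -10), (-27/2, 10)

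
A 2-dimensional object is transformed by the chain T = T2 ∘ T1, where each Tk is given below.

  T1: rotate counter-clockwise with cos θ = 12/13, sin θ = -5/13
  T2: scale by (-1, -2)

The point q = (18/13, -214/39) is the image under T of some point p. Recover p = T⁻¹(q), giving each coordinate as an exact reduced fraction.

T1 = [12/13 5/13 0; -5/13 12/13 0; 0 0 1]
T2·T1 = [-12/13 -5/13 0; 10/13 -24/13 0; 0 0 1]
det M = 2; M⁻¹ = [-12/13 5/26 0; -5/13 -6/13 0; 0 0 1]
M⁻¹ · (18/13, -214/39)ᵀ = (-7/3, 2)ᵀ

p = (-7/3, 2)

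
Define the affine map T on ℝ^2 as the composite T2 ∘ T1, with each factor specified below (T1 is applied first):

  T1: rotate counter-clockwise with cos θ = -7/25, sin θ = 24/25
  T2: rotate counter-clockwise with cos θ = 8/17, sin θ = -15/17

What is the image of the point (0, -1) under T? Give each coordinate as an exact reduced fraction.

T1 rotate counter-clockwise with cos θ = -7/25, sin θ = 24/25: (0, -1) → (24/25, 7/25)
T2 rotate counter-clockwise with cos θ = 8/17, sin θ = -15/17: (24/25, 7/25) → (297/425, -304/425)

T(p) = (297/425, -304/425)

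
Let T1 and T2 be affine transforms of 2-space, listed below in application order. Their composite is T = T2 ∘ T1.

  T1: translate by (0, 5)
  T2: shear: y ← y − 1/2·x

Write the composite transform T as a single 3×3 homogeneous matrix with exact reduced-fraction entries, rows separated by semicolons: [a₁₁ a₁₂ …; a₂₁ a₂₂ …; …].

T1 = [1 0 0; 0 1 5; 0 0 1]
T2·T1 = [1 0 0; -1/2 1 5; 0 0 1]

T = [1 0 0; -1/2 1 5; 0 0 1]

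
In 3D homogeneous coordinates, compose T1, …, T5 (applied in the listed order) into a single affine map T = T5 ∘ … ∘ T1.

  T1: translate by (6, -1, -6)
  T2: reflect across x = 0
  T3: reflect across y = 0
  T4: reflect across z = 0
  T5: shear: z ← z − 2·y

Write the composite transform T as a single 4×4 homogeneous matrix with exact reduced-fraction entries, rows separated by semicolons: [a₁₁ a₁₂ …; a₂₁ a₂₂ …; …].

T1 = [1 0 0 6; 0 1 0 -1; 0 0 1 -6; 0 0 0 1]
T2·T1 = [-1 0 0 -6; 0 1 0 -1; 0 0 1 -6; 0 0 0 1]
T3·…·T1 = [-1 0 0 -6; 0 -1 0 1; 0 0 1 -6; 0 0 0 1]
T4·…·T1 = [-1 0 0 -6; 0 -1 0 1; 0 0 -1 6; 0 0 0 1]
T5·…·T1 = [-1 0 0 -6; 0 -1 0 1; 0 2 -1 4; 0 0 0 1]

T = [-1 0 0 -6; 0 -1 0 1; 0 2 -1 4; 0 0 0 1]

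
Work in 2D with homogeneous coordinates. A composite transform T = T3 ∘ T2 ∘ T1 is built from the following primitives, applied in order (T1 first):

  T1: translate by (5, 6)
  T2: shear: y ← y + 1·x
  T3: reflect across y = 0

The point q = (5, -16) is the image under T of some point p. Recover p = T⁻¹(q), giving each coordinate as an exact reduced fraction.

p = (0, 5)

T1 = [1 0 5; 0 1 6; 0 0 1]
T2·T1 = [1 0 5; 1 1 11; 0 0 1]
T3·…·T1 = [1 0 5; -1 -1 -11; 0 0 1]
det M = -1; M⁻¹ = [1 0 -5; -1 -1 -6; 0 0 1]
M⁻¹ · (5, -16)ᵀ = (0, 5)ᵀ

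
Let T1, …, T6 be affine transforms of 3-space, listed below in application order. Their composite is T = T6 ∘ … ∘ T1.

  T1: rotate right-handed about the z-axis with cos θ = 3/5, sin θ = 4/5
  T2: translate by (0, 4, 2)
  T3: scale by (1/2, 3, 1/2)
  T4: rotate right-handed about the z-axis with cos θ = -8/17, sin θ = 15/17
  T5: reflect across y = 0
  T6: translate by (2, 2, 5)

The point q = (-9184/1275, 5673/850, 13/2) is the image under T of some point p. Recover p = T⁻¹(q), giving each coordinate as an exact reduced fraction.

T1 = [3/5 -4/5 0 0; 4/5 3/5 0 0; 0 0 1 0; 0 0 0 1]
T2·T1 = [3/5 -4/5 0 0; 4/5 3/5 0 4; 0 0 1 2; 0 0 0 1]
T3·…·T1 = [3/10 -2/5 0 0; 12/5 9/5 0 12; 0 0 1/2 1; 0 0 0 1]
T4·…·T1 = [-192/85 -7/5 0 -180/17; -147/170 -6/5 0 -96/17; 0 0 1/2 1; 0 0 0 1]
T5·…·T1 = [-192/85 -7/5 0 -180/17; 147/170 6/5 0 96/17; 0 0 1/2 1; 0 0 0 1]
T6·…·T1 = [-192/85 -7/5 0 -146/17; 147/170 6/5 0 130/17; 0 0 1/2 6; 0 0 0 1]
det M = -3/4; M⁻¹ = [-4/5 -14/15 0 4/15; 49/85 128/85 0 -558/85; 0 0 2 -12; 0 0 0 1]
M⁻¹ · (-9184/1275, 5673/850, 13/2)ᵀ = (-1/5, -2/3, 1)ᵀ

p = (-1/5, -2/3, 1)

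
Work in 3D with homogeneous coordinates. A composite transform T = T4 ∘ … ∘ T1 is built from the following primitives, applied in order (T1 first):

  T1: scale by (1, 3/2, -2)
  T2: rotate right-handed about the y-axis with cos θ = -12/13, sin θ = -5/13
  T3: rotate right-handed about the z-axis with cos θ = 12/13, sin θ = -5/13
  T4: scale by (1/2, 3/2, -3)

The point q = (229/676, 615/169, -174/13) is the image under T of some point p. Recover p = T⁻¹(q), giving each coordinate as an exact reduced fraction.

p = (2, 5/3, 2)

T1 = [1 0 0 0; 0 3/2 0 0; 0 0 -2 0; 0 0 0 1]
T2·T1 = [-12/13 0 10/13 0; 0 3/2 0 0; 5/13 0 24/13 0; 0 0 0 1]
T3·…·T1 = [-144/169 15/26 120/169 0; 60/169 18/13 -50/169 0; 5/13 0 24/13 0; 0 0 0 1]
T4·…·T1 = [-72/169 15/52 60/169 0; 90/169 27/13 -75/169 0; -15/13 0 -72/13 0; 0 0 0 1]
det M = 27/4; M⁻¹ = [-288/169 40/169 -5/39 0; 20/39 16/39 0 0; 60/169 -25/507 -2/13 0; 0 0 0 1]
M⁻¹ · (229/676, 615/169, -174/13)ᵀ = (2, 5/3, 2)ᵀ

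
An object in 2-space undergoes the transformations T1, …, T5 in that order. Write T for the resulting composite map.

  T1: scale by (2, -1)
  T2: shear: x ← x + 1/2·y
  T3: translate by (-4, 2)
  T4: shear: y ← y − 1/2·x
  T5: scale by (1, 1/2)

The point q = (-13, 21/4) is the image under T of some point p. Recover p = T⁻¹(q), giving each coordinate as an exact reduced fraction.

T1 = [2 0 0; 0 -1 0; 0 0 1]
T2·T1 = [2 -1/2 0; 0 -1 0; 0 0 1]
T3·…·T1 = [2 -1/2 -4; 0 -1 2; 0 0 1]
T4·…·T1 = [2 -1/2 -4; -1 -3/4 4; 0 0 1]
T5·…·T1 = [2 -1/2 -4; -1/2 -3/8 2; 0 0 1]
det M = -1; M⁻¹ = [3/8 -1/2 5/2; -1/2 -2 2; 0 0 1]
M⁻¹ · (-13, 21/4)ᵀ = (-5, -2)ᵀ

p = (-5, -2)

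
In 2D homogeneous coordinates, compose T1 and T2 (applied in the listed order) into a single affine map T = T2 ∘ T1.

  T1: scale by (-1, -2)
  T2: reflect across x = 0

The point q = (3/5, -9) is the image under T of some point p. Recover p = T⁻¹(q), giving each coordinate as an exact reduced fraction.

p = (3/5, 9/2)

T1 = [-1 0 0; 0 -2 0; 0 0 1]
T2·T1 = [1 0 0; 0 -2 0; 0 0 1]
det M = -2; M⁻¹ = [1 0 0; 0 -1/2 0; 0 0 1]
M⁻¹ · (3/5, -9)ᵀ = (3/5, 9/2)ᵀ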